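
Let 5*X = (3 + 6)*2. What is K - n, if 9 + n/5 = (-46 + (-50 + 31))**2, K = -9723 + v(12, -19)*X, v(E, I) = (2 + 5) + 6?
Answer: -153781/5 ≈ -30756.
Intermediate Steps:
v(E, I) = 13 (v(E, I) = 7 + 6 = 13)
X = 18/5 (X = ((3 + 6)*2)/5 = (9*2)/5 = (1/5)*18 = 18/5 ≈ 3.6000)
K = -48381/5 (K = -9723 + 13*(18/5) = -9723 + 234/5 = -48381/5 ≈ -9676.2)
n = 21080 (n = -45 + 5*(-46 + (-50 + 31))**2 = -45 + 5*(-46 - 19)**2 = -45 + 5*(-65)**2 = -45 + 5*4225 = -45 + 21125 = 21080)
K - n = -48381/5 - 1*21080 = -48381/5 - 21080 = -153781/5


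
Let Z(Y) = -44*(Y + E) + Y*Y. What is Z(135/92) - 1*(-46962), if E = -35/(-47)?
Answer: 18643996751/397808 ≈ 46867.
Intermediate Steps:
E = 35/47 (E = -35*(-1/47) = 35/47 ≈ 0.74468)
Z(Y) = -1540/47 + Y² - 44*Y (Z(Y) = -44*(Y + 35/47) + Y*Y = -44*(35/47 + Y) + Y² = (-1540/47 - 44*Y) + Y² = -1540/47 + Y² - 44*Y)
Z(135/92) - 1*(-46962) = (-1540/47 + (135/92)² - 5940/92) - 1*(-46962) = (-1540/47 + (135*(1/92))² - 5940/92) + 46962 = (-1540/47 + (135/92)² - 44*135/92) + 46962 = (-1540/47 + 18225/8464 - 1485/23) + 46962 = -37862545/397808 + 46962 = 18643996751/397808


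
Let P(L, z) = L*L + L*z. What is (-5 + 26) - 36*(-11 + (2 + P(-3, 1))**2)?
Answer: -1887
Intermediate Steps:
P(L, z) = L**2 + L*z
(-5 + 26) - 36*(-11 + (2 + P(-3, 1))**2) = (-5 + 26) - 36*(-11 + (2 - 3*(-3 + 1))**2) = 21 - 36*(-11 + (2 - 3*(-2))**2) = 21 - 36*(-11 + (2 + 6)**2) = 21 - 36*(-11 + 8**2) = 21 - 36*(-11 + 64) = 21 - 36*53 = 21 - 1908 = -1887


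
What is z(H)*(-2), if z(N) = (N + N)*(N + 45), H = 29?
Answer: -8584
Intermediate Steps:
z(N) = 2*N*(45 + N) (z(N) = (2*N)*(45 + N) = 2*N*(45 + N))
z(H)*(-2) = (2*29*(45 + 29))*(-2) = (2*29*74)*(-2) = 4292*(-2) = -8584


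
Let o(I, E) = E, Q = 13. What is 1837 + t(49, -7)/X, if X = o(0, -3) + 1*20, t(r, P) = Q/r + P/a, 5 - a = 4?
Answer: 1529891/833 ≈ 1836.6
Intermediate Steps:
a = 1 (a = 5 - 1*4 = 5 - 4 = 1)
t(r, P) = P + 13/r (t(r, P) = 13/r + P/1 = 13/r + P*1 = 13/r + P = P + 13/r)
X = 17 (X = -3 + 1*20 = -3 + 20 = 17)
1837 + t(49, -7)/X = 1837 + (-7 + 13/49)/17 = 1837 + (-7 + 13*(1/49))*(1/17) = 1837 + (-7 + 13/49)*(1/17) = 1837 - 330/49*1/17 = 1837 - 330/833 = 1529891/833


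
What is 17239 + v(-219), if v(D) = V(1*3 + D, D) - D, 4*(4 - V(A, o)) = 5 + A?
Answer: 70059/4 ≈ 17515.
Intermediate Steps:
V(A, o) = 11/4 - A/4 (V(A, o) = 4 - (5 + A)/4 = 4 + (-5/4 - A/4) = 11/4 - A/4)
v(D) = 2 - 5*D/4 (v(D) = (11/4 - (1*3 + D)/4) - D = (11/4 - (3 + D)/4) - D = (11/4 + (-¾ - D/4)) - D = (2 - D/4) - D = 2 - 5*D/4)
17239 + v(-219) = 17239 + (2 - 5/4*(-219)) = 17239 + (2 + 1095/4) = 17239 + 1103/4 = 70059/4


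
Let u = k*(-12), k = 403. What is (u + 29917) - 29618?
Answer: -4537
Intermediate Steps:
u = -4836 (u = 403*(-12) = -4836)
(u + 29917) - 29618 = (-4836 + 29917) - 29618 = 25081 - 29618 = -4537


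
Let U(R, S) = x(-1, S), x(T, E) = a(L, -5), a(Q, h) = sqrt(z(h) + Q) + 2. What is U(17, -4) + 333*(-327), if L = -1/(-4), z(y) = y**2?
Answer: -108889 + sqrt(101)/2 ≈ -1.0888e+5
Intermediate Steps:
L = 1/4 (L = -1*(-1/4) = 1/4 ≈ 0.25000)
a(Q, h) = 2 + sqrt(Q + h**2) (a(Q, h) = sqrt(h**2 + Q) + 2 = sqrt(Q + h**2) + 2 = 2 + sqrt(Q + h**2))
x(T, E) = 2 + sqrt(101)/2 (x(T, E) = 2 + sqrt(1/4 + (-5)**2) = 2 + sqrt(1/4 + 25) = 2 + sqrt(101/4) = 2 + sqrt(101)/2)
U(R, S) = 2 + sqrt(101)/2
U(17, -4) + 333*(-327) = (2 + sqrt(101)/2) + 333*(-327) = (2 + sqrt(101)/2) - 108891 = -108889 + sqrt(101)/2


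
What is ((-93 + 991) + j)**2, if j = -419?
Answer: 229441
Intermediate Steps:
((-93 + 991) + j)**2 = ((-93 + 991) - 419)**2 = (898 - 419)**2 = 479**2 = 229441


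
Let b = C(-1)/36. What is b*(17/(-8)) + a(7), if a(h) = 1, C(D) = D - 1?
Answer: 161/144 ≈ 1.1181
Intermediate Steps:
C(D) = -1 + D
b = -1/18 (b = (-1 - 1)/36 = -2*1/36 = -1/18 ≈ -0.055556)
b*(17/(-8)) + a(7) = -17/(18*(-8)) + 1 = -17*(-1)/(18*8) + 1 = -1/18*(-17/8) + 1 = 17/144 + 1 = 161/144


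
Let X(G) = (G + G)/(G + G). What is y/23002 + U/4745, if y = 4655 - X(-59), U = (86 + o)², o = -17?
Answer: 65797876/54572245 ≈ 1.2057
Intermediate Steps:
X(G) = 1 (X(G) = (2*G)/((2*G)) = (2*G)*(1/(2*G)) = 1)
U = 4761 (U = (86 - 17)² = 69² = 4761)
y = 4654 (y = 4655 - 1*1 = 4655 - 1 = 4654)
y/23002 + U/4745 = 4654/23002 + 4761/4745 = 4654*(1/23002) + 4761*(1/4745) = 2327/11501 + 4761/4745 = 65797876/54572245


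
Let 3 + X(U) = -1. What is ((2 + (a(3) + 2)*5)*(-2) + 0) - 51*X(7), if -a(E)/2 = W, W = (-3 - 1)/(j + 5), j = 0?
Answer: 164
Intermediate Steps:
X(U) = -4 (X(U) = -3 - 1 = -4)
W = -⅘ (W = (-3 - 1)/(0 + 5) = -4/5 = -4*⅕ = -⅘ ≈ -0.80000)
a(E) = 8/5 (a(E) = -2*(-⅘) = 8/5)
((2 + (a(3) + 2)*5)*(-2) + 0) - 51*X(7) = ((2 + (8/5 + 2)*5)*(-2) + 0) - 51*(-4) = ((2 + (18/5)*5)*(-2) + 0) + 204 = ((2 + 18)*(-2) + 0) + 204 = (20*(-2) + 0) + 204 = (-40 + 0) + 204 = -40 + 204 = 164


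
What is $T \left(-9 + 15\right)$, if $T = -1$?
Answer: $-6$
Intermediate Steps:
$T \left(-9 + 15\right) = - (-9 + 15) = \left(-1\right) 6 = -6$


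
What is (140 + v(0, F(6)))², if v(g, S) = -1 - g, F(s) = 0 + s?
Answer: 19321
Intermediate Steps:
F(s) = s
(140 + v(0, F(6)))² = (140 + (-1 - 1*0))² = (140 + (-1 + 0))² = (140 - 1)² = 139² = 19321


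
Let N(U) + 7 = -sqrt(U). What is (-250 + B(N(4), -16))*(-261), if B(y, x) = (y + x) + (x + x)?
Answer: 80127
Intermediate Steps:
N(U) = -7 - sqrt(U)
B(y, x) = y + 3*x (B(y, x) = (x + y) + 2*x = y + 3*x)
(-250 + B(N(4), -16))*(-261) = (-250 + ((-7 - sqrt(4)) + 3*(-16)))*(-261) = (-250 + ((-7 - 1*2) - 48))*(-261) = (-250 + ((-7 - 2) - 48))*(-261) = (-250 + (-9 - 48))*(-261) = (-250 - 57)*(-261) = -307*(-261) = 80127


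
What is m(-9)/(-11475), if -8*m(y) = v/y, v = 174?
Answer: -29/137700 ≈ -0.00021060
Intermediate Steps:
m(y) = -87/(4*y)
m(-9)/(-11475) = -87/4/(-9)/(-11475) = -87/4*(-⅑)*(-1/11475) = (29/12)*(-1/11475) = -29/137700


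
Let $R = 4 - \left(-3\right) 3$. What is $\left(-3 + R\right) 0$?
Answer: $0$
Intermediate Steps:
$R = 13$ ($R = 4 - -9 = 4 + 9 = 13$)
$\left(-3 + R\right) 0 = \left(-3 + 13\right) 0 = 10 \cdot 0 = 0$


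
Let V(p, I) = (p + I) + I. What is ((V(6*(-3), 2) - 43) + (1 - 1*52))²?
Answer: 11664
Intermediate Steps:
V(p, I) = p + 2*I (V(p, I) = (I + p) + I = p + 2*I)
((V(6*(-3), 2) - 43) + (1 - 1*52))² = (((6*(-3) + 2*2) - 43) + (1 - 1*52))² = (((-18 + 4) - 43) + (1 - 52))² = ((-14 - 43) - 51)² = (-57 - 51)² = (-108)² = 11664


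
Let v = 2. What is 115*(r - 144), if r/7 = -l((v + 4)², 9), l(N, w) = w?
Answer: -23805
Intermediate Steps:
r = -63 (r = 7*(-1*9) = 7*(-9) = -63)
115*(r - 144) = 115*(-63 - 144) = 115*(-207) = -23805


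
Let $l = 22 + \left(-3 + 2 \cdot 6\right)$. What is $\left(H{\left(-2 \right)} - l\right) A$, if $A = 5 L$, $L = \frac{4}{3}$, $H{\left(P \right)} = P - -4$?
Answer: $- \frac{580}{3} \approx -193.33$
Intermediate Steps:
$H{\left(P \right)} = 4 + P$ ($H{\left(P \right)} = P + 4 = 4 + P$)
$L = \frac{4}{3}$ ($L = 4 \cdot \frac{1}{3} = \frac{4}{3} \approx 1.3333$)
$A = \frac{20}{3}$ ($A = 5 \cdot \frac{4}{3} = \frac{20}{3} \approx 6.6667$)
$l = 31$ ($l = 22 + \left(-3 + 12\right) = 22 + 9 = 31$)
$\left(H{\left(-2 \right)} - l\right) A = \left(\left(4 - 2\right) - 31\right) \frac{20}{3} = \left(2 - 31\right) \frac{20}{3} = \left(-29\right) \frac{20}{3} = - \frac{580}{3}$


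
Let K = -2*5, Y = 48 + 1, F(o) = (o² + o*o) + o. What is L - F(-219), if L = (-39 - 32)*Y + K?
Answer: -99192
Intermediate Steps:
F(o) = o + 2*o² (F(o) = (o² + o²) + o = 2*o² + o = o + 2*o²)
Y = 49
K = -10
L = -3489 (L = (-39 - 32)*49 - 10 = -71*49 - 10 = -3479 - 10 = -3489)
L - F(-219) = -3489 - (-219)*(1 + 2*(-219)) = -3489 - (-219)*(1 - 438) = -3489 - (-219)*(-437) = -3489 - 1*95703 = -3489 - 95703 = -99192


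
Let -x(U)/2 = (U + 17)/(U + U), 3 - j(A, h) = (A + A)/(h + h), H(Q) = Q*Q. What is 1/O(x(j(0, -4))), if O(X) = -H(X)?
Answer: -9/400 ≈ -0.022500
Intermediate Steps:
H(Q) = Q**2
j(A, h) = 3 - A/h (j(A, h) = 3 - (A + A)/(h + h) = 3 - 2*A/(2*h) = 3 - 2*A*1/(2*h) = 3 - A/h)
x(U) = -(17 + U)/U (x(U) = -2*(U + 17)/(U + U) = -2*(17 + U)/(2*U) = -2*(17 + U)*1/(2*U) = -(17 + U)/U)
O(X) = -X**2
1/O(x(j(0, -4))) = 1/(-((-17 - (3 - 1*0/(-4)))/(3 - 1*0/(-4)))**2) = 1/(-((-17 - (3 - 1*0*(-1/4)))/(3 - 1*0*(-1/4)))**2) = 1/(-((-17 - (3 + 0))/(3 + 0))**2) = 1/(-((-17 - 1*3)/3)**2) = 1/(-((-17 - 3)/3)**2) = 1/(-((1/3)*(-20))**2) = 1/(-(-20/3)**2) = 1/(-1*400/9) = 1/(-400/9) = -9/400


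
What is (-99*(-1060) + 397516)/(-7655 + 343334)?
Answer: 502456/335679 ≈ 1.4968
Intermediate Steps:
(-99*(-1060) + 397516)/(-7655 + 343334) = (104940 + 397516)/335679 = 502456*(1/335679) = 502456/335679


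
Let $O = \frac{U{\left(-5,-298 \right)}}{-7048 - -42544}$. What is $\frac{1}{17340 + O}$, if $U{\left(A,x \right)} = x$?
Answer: $\frac{17748}{307750171} \approx 5.767 \cdot 10^{-5}$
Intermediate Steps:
$O = - \frac{149}{17748}$ ($O = - \frac{298}{-7048 - -42544} = - \frac{298}{-7048 + 42544} = - \frac{298}{35496} = \left(-298\right) \frac{1}{35496} = - \frac{149}{17748} \approx -0.0083953$)
$\frac{1}{17340 + O} = \frac{1}{17340 - \frac{149}{17748}} = \frac{1}{\frac{307750171}{17748}} = \frac{17748}{307750171}$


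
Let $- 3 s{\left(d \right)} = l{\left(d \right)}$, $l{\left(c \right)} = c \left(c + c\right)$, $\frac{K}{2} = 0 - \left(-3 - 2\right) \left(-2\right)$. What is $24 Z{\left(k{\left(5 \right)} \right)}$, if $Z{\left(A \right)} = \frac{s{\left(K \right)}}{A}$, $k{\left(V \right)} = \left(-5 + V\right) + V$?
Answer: $-1280$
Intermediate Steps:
$K = -20$ ($K = 2 \left(0 - \left(-3 - 2\right) \left(-2\right)\right) = 2 \left(0 - \left(-5\right) \left(-2\right)\right) = 2 \left(0 - 10\right) = 2 \left(-10\right) = -20$)
$l{\left(c \right)} = 2 c^{2}$ ($l{\left(c \right)} = c 2 c = 2 c^{2}$)
$s{\left(d \right)} = - \frac{2 d^{2}}{3}$
$k{\left(V \right)} = -5 + 2 V$
$Z{\left(A \right)} = - \frac{800}{3 A}$ ($Z{\left(A \right)} = \frac{\left(- \frac{2}{3}\right) \left(-20\right)^{2}}{A} = \frac{\left(- \frac{2}{3}\right) 400}{A} = - \frac{800}{3 A}$)
$24 Z{\left(k{\left(5 \right)} \right)} = 24 \left(- \frac{800}{3 \left(-5 + 2 \cdot 5\right)}\right) = 24 \left(- \frac{800}{3 \left(-5 + 10\right)}\right) = 24 \left(- \frac{800}{3 \cdot 5}\right) = 24 \left(\left(- \frac{800}{3}\right) \frac{1}{5}\right) = 24 \left(- \frac{160}{3}\right) = -1280$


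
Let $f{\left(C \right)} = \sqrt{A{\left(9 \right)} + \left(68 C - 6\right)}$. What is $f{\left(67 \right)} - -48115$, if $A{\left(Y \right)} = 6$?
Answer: $48115 + 2 \sqrt{1139} \approx 48183.0$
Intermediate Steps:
$f{\left(C \right)} = 2 \sqrt{17} \sqrt{C}$ ($f{\left(C \right)} = \sqrt{6 + \left(68 C - 6\right)} = \sqrt{6 + \left(-6 + 68 C\right)} = \sqrt{68 C} = 2 \sqrt{17} \sqrt{C}$)
$f{\left(67 \right)} - -48115 = 2 \sqrt{17} \sqrt{67} - -48115 = 2 \sqrt{1139} + 48115 = 48115 + 2 \sqrt{1139}$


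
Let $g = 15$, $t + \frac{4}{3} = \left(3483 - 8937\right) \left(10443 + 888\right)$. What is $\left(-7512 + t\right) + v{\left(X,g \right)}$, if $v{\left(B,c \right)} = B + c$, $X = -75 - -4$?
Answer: $- \frac{185420530}{3} \approx -6.1807 \cdot 10^{7}$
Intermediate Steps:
$X = -71$ ($X = -75 + 4 = -71$)
$t = - \frac{185397826}{3}$ ($t = - \frac{4}{3} + \left(3483 - 8937\right) \left(10443 + 888\right) = - \frac{4}{3} - 61799274 = - \frac{185397826}{3} \approx -6.1799 \cdot 10^{7}$)
$\left(-7512 + t\right) + v{\left(X,g \right)} = \left(-7512 - \frac{185397826}{3}\right) + \left(-71 + 15\right) = - \frac{185420362}{3} - 56 = - \frac{185420530}{3}$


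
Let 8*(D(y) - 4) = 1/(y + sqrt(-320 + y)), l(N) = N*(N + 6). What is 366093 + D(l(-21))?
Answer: (-922564441*I + 2928776*sqrt(5))/(8*(sqrt(5) - 315*I)) ≈ 3.661e+5 - 1.9073e-6*I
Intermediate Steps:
l(N) = N*(6 + N)
D(y) = 4 + 1/(8*(y + sqrt(-320 + y)))
366093 + D(l(-21)) = 366093 + (1/8 + 4*(-21*(6 - 21)) + 4*sqrt(-320 - 21*(6 - 21)))/(-21*(6 - 21) + sqrt(-320 - 21*(6 - 21))) = 366093 + (1/8 + 4*(-21*(-15)) + 4*sqrt(-320 - 21*(-15)))/(-21*(-15) + sqrt(-320 - 21*(-15))) = 366093 + (1/8 + 4*315 + 4*sqrt(-320 + 315))/(315 + sqrt(-320 + 315)) = 366093 + (1/8 + 1260 + 4*sqrt(-5))/(315 + sqrt(-5)) = 366093 + (1/8 + 1260 + 4*(I*sqrt(5)))/(315 + I*sqrt(5)) = 366093 + (1/8 + 1260 + 4*I*sqrt(5))/(315 + I*sqrt(5)) = 366093 + (10081/8 + 4*I*sqrt(5))/(315 + I*sqrt(5))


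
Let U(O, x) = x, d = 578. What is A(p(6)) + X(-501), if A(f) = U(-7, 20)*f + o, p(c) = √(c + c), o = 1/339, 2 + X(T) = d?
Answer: 195265/339 + 40*√3 ≈ 645.29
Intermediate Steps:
X(T) = 576 (X(T) = -2 + 578 = 576)
o = 1/339 ≈ 0.0029499
p(c) = √2*√c (p(c) = √(2*c) = √2*√c)
A(f) = 1/339 + 20*f (A(f) = 20*f + 1/339 = 1/339 + 20*f)
A(p(6)) + X(-501) = (1/339 + 20*(√2*√6)) + 576 = (1/339 + 20*(2*√3)) + 576 = (1/339 + 40*√3) + 576 = 195265/339 + 40*√3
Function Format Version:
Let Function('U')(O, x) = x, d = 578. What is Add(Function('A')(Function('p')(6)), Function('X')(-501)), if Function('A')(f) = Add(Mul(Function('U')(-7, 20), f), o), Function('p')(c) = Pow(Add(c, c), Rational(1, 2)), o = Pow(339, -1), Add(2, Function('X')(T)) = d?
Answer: Add(Rational(195265, 339), Mul(40, Pow(3, Rational(1, 2)))) ≈ 645.29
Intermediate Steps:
Function('X')(T) = 576 (Function('X')(T) = Add(-2, 578) = 576)
o = Rational(1, 339) ≈ 0.0029499
Function('p')(c) = Mul(Pow(2, Rational(1, 2)), Pow(c, Rational(1, 2))) (Function('p')(c) = Pow(Mul(2, c), Rational(1, 2)) = Mul(Pow(2, Rational(1, 2)), Pow(c, Rational(1, 2))))
Function('A')(f) = Add(Rational(1, 339), Mul(20, f)) (Function('A')(f) = Add(Mul(20, f), Rational(1, 339)) = Add(Rational(1, 339), Mul(20, f)))
Add(Function('A')(Function('p')(6)), Function('X')(-501)) = Add(Add(Rational(1, 339), Mul(20, Mul(Pow(2, Rational(1, 2)), Pow(6, Rational(1, 2))))), 576) = Add(Add(Rational(1, 339), Mul(20, Mul(2, Pow(3, Rational(1, 2))))), 576) = Add(Add(Rational(1, 339), Mul(40, Pow(3, Rational(1, 2)))), 576) = Add(Rational(195265, 339), Mul(40, Pow(3, Rational(1, 2))))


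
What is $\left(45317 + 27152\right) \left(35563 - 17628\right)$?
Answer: $1299731515$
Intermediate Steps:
$\left(45317 + 27152\right) \left(35563 - 17628\right) = 72469 \cdot 17935 = 1299731515$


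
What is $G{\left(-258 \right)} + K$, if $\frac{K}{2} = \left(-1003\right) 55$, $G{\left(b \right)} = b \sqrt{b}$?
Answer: $-110330 - 258 i \sqrt{258} \approx -1.1033 \cdot 10^{5} - 4144.1 i$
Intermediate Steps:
$G{\left(b \right)} = b^{\frac{3}{2}}$
$K = -110330$ ($K = 2 \left(\left(-1003\right) 55\right) = 2 \left(-55165\right) = -110330$)
$G{\left(-258 \right)} + K = \left(-258\right)^{\frac{3}{2}} - 110330 = - 258 i \sqrt{258} - 110330 = -110330 - 258 i \sqrt{258}$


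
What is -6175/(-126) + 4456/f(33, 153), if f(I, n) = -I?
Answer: -119227/1386 ≈ -86.022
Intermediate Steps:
-6175/(-126) + 4456/f(33, 153) = -6175/(-126) + 4456/((-1*33)) = -6175*(-1/126) + 4456/(-33) = 6175/126 + 4456*(-1/33) = 6175/126 - 4456/33 = -119227/1386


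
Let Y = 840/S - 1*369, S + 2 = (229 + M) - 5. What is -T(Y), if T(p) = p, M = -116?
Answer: 19137/53 ≈ 361.08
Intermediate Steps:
S = 106 (S = -2 + ((229 - 116) - 5) = -2 + (113 - 5) = -2 + 108 = 106)
Y = -19137/53 (Y = 840/106 - 1*369 = 840*(1/106) - 369 = 420/53 - 369 = -19137/53 ≈ -361.08)
-T(Y) = -1*(-19137/53) = 19137/53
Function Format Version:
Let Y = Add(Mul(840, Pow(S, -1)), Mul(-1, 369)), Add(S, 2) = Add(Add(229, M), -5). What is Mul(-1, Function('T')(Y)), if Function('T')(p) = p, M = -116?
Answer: Rational(19137, 53) ≈ 361.08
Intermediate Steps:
S = 106 (S = Add(-2, Add(Add(229, -116), -5)) = Add(-2, Add(113, -5)) = Add(-2, 108) = 106)
Y = Rational(-19137, 53) (Y = Add(Mul(840, Pow(106, -1)), Mul(-1, 369)) = Add(Mul(840, Rational(1, 106)), -369) = Add(Rational(420, 53), -369) = Rational(-19137, 53) ≈ -361.08)
Mul(-1, Function('T')(Y)) = Mul(-1, Rational(-19137, 53)) = Rational(19137, 53)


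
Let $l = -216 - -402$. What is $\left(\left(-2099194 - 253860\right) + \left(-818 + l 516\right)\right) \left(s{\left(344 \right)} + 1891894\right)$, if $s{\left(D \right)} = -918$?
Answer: $-4269627146496$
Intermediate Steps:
$l = 186$ ($l = -216 + 402 = 186$)
$\left(\left(-2099194 - 253860\right) + \left(-818 + l 516\right)\right) \left(s{\left(344 \right)} + 1891894\right) = \left(\left(-2099194 - 253860\right) + \left(-818 + 186 \cdot 516\right)\right) \left(-918 + 1891894\right) = \left(-2353054 + \left(-818 + 95976\right)\right) 1890976 = \left(-2353054 + 95158\right) 1890976 = \left(-2257896\right) 1890976 = -4269627146496$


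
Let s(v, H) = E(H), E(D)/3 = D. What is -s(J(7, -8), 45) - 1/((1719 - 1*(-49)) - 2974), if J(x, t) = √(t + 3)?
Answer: -162809/1206 ≈ -135.00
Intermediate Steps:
E(D) = 3*D
J(x, t) = √(3 + t)
s(v, H) = 3*H
-s(J(7, -8), 45) - 1/((1719 - 1*(-49)) - 2974) = -3*45 - 1/((1719 - 1*(-49)) - 2974) = -1*135 - 1/((1719 + 49) - 2974) = -135 - 1/(1768 - 2974) = -135 - 1/(-1206) = -135 - 1*(-1/1206) = -135 + 1/1206 = -162809/1206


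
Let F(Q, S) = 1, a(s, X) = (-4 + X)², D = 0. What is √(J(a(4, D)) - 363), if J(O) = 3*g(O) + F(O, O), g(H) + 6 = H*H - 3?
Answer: √379 ≈ 19.468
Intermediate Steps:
g(H) = -9 + H² (g(H) = -6 + (H*H - 3) = -6 + (H² - 3) = -6 + (-3 + H²) = -9 + H²)
J(O) = -26 + 3*O² (J(O) = 3*(-9 + O²) + 1 = (-27 + 3*O²) + 1 = -26 + 3*O²)
√(J(a(4, D)) - 363) = √((-26 + 3*((-4 + 0)²)²) - 363) = √((-26 + 3*((-4)²)²) - 363) = √((-26 + 3*16²) - 363) = √((-26 + 3*256) - 363) = √((-26 + 768) - 363) = √(742 - 363) = √379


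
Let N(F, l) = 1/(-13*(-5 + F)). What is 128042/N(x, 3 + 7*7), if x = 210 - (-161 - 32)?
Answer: -662489308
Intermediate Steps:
x = 403 (x = 210 - 1*(-193) = 210 + 193 = 403)
N(F, l) = 1/(65 - 13*F)
128042/N(x, 3 + 7*7) = 128042/((-1/(-65 + 13*403))) = 128042/((-1/(-65 + 5239))) = 128042/((-1/5174)) = 128042/((-1*1/5174)) = 128042/(-1/5174) = 128042*(-5174) = -662489308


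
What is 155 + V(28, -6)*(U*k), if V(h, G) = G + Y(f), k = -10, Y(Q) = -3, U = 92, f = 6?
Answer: 8435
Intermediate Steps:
V(h, G) = -3 + G (V(h, G) = G - 3 = -3 + G)
155 + V(28, -6)*(U*k) = 155 + (-3 - 6)*(92*(-10)) = 155 - 9*(-920) = 155 + 8280 = 8435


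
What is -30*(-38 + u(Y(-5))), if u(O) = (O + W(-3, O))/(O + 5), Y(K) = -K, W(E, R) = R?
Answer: 1110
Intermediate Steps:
u(O) = 2*O/(5 + O) (u(O) = (O + O)/(O + 5) = (2*O)/(5 + O) = 2*O/(5 + O))
-30*(-38 + u(Y(-5))) = -30*(-38 + 2*(-1*(-5))/(5 - 1*(-5))) = -30*(-38 + 2*5/(5 + 5)) = -30*(-38 + 2*5/10) = -30*(-38 + 2*5*(1/10)) = -30*(-38 + 1) = -30*(-37) = 1110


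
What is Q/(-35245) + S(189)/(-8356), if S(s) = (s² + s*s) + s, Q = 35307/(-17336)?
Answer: -10941692578407/1276394291480 ≈ -8.5723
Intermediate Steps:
Q = -35307/17336 (Q = 35307*(-1/17336) = -35307/17336 ≈ -2.0366)
S(s) = s + 2*s² (S(s) = (s² + s²) + s = 2*s² + s = s + 2*s²)
Q/(-35245) + S(189)/(-8356) = -35307/17336/(-35245) + (189*(1 + 2*189))/(-8356) = -35307/17336*(-1/35245) + (189*(1 + 378))*(-1/8356) = 35307/611007320 + (189*379)*(-1/8356) = 35307/611007320 + 71631*(-1/8356) = 35307/611007320 - 71631/8356 = -10941692578407/1276394291480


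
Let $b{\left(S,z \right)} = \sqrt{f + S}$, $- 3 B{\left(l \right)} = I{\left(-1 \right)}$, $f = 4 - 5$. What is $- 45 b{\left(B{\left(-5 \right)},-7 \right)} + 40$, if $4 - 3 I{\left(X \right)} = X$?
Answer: $40 - 15 i \sqrt{14} \approx 40.0 - 56.125 i$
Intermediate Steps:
$f = -1$ ($f = 4 - 5 = -1$)
$I{\left(X \right)} = \frac{4}{3} - \frac{X}{3}$
$B{\left(l \right)} = - \frac{5}{9}$ ($B{\left(l \right)} = - \frac{\frac{4}{3} - - \frac{1}{3}}{3} = - \frac{\frac{4}{3} + \frac{1}{3}}{3} = \left(- \frac{1}{3}\right) \frac{5}{3} = - \frac{5}{9}$)
$b{\left(S,z \right)} = \sqrt{-1 + S}$
$- 45 b{\left(B{\left(-5 \right)},-7 \right)} + 40 = - 45 \sqrt{-1 - \frac{5}{9}} + 40 = - 45 \sqrt{- \frac{14}{9}} + 40 = - 45 \frac{i \sqrt{14}}{3} + 40 = - 15 i \sqrt{14} + 40 = 40 - 15 i \sqrt{14}$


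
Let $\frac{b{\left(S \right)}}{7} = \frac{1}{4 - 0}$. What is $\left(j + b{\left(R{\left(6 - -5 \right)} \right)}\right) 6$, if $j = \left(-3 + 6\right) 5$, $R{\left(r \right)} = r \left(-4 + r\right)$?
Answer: $\frac{201}{2} \approx 100.5$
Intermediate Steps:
$j = 15$ ($j = 3 \cdot 5 = 15$)
$b{\left(S \right)} = \frac{7}{4}$ ($b{\left(S \right)} = \frac{7}{4 - 0} = \frac{7}{4 + 0} = \frac{7}{4}$)
$\left(j + b{\left(R{\left(6 - -5 \right)} \right)}\right) 6 = \left(15 + \frac{7}{4}\right) 6 = \frac{67}{4} \cdot 6 = \frac{201}{2}$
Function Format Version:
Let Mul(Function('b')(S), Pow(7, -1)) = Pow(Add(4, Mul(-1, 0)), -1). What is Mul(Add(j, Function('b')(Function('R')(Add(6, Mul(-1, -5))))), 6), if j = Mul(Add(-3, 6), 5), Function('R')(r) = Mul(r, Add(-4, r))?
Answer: Rational(201, 2) ≈ 100.50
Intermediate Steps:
j = 15 (j = Mul(3, 5) = 15)
Function('b')(S) = Rational(7, 4) (Function('b')(S) = Mul(7, Pow(Add(4, Mul(-1, 0)), -1)) = Mul(7, Pow(Add(4, 0), -1)) = Mul(7, Pow(4, -1)) = Mul(7, Rational(1, 4)) = Rational(7, 4))
Mul(Add(j, Function('b')(Function('R')(Add(6, Mul(-1, -5))))), 6) = Mul(Add(15, Rational(7, 4)), 6) = Mul(Rational(67, 4), 6) = Rational(201, 2)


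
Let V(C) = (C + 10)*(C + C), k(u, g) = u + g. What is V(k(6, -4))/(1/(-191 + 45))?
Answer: -7008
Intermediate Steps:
k(u, g) = g + u
V(C) = 2*C*(10 + C) (V(C) = (10 + C)*(2*C) = 2*C*(10 + C))
V(k(6, -4))/(1/(-191 + 45)) = (2*(-4 + 6)*(10 + (-4 + 6)))/(1/(-191 + 45)) = (2*2*(10 + 2))/(1/(-146)) = (2*2*12)/(-1/146) = 48*(-146) = -7008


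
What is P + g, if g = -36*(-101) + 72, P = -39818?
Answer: -36110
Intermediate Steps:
g = 3708 (g = 3636 + 72 = 3708)
P + g = -39818 + 3708 = -36110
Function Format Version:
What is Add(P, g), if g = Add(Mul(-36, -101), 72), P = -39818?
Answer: -36110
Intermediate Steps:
g = 3708 (g = Add(3636, 72) = 3708)
Add(P, g) = Add(-39818, 3708) = -36110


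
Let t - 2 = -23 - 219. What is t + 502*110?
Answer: 54980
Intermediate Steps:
t = -240 (t = 2 + (-23 - 219) = 2 - 242 = -240)
t + 502*110 = -240 + 502*110 = -240 + 55220 = 54980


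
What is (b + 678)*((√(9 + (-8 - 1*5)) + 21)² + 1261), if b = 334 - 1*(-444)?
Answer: 2472288 + 122304*I ≈ 2.4723e+6 + 1.223e+5*I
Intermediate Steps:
b = 778 (b = 334 + 444 = 778)
(b + 678)*((√(9 + (-8 - 1*5)) + 21)² + 1261) = (778 + 678)*((√(9 + (-8 - 1*5)) + 21)² + 1261) = 1456*((√(9 + (-8 - 5)) + 21)² + 1261) = 1456*((√(9 - 13) + 21)² + 1261) = 1456*((√(-4) + 21)² + 1261) = 1456*((2*I + 21)² + 1261) = 1456*((21 + 2*I)² + 1261) = 1456*(1261 + (21 + 2*I)²) = 1836016 + 1456*(21 + 2*I)²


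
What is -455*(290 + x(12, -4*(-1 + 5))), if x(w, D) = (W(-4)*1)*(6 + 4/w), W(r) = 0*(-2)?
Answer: -131950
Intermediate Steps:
W(r) = 0
x(w, D) = 0 (x(w, D) = (0*1)*(6 + 4/w) = 0*(6 + 4/w) = 0)
-455*(290 + x(12, -4*(-1 + 5))) = -455*(290 + 0) = -455*290 = -131950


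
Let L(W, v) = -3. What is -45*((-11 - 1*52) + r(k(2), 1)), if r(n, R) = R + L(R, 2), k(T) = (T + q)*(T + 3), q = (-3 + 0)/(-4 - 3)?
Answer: 2925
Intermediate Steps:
q = 3/7 (q = -3/(-7) = -3*(-1/7) = 3/7 ≈ 0.42857)
k(T) = (3 + T)*(3/7 + T) (k(T) = (T + 3/7)*(T + 3) = (3/7 + T)*(3 + T) = (3 + T)*(3/7 + T))
r(n, R) = -3 + R (r(n, R) = R - 3 = -3 + R)
-45*((-11 - 1*52) + r(k(2), 1)) = -45*((-11 - 1*52) + (-3 + 1)) = -45*((-11 - 52) - 2) = -45*(-63 - 2) = -45*(-65) = 2925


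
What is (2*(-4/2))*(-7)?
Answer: 28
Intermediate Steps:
(2*(-4/2))*(-7) = (2*(-4*½))*(-7) = (2*(-2))*(-7) = -4*(-7) = 28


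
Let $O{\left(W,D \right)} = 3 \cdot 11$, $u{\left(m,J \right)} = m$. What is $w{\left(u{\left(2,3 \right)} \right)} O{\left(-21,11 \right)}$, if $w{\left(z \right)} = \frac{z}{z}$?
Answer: $33$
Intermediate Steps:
$O{\left(W,D \right)} = 33$
$w{\left(z \right)} = 1$
$w{\left(u{\left(2,3 \right)} \right)} O{\left(-21,11 \right)} = 1 \cdot 33 = 33$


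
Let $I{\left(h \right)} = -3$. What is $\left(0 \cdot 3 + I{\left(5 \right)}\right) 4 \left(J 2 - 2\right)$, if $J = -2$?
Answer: $72$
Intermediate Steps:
$\left(0 \cdot 3 + I{\left(5 \right)}\right) 4 \left(J 2 - 2\right) = \left(0 \cdot 3 - 3\right) 4 \left(\left(-2\right) 2 - 2\right) = \left(0 - 3\right) 4 \left(-4 - 2\right) = \left(-3\right) 4 \left(-6\right) = \left(-12\right) \left(-6\right) = 72$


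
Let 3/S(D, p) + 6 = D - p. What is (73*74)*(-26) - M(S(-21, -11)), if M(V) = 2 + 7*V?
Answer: -2247243/16 ≈ -1.4045e+5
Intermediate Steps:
S(D, p) = 3/(-6 + D - p) (S(D, p) = 3/(-6 + (D - p)) = 3/(-6 + D - p))
(73*74)*(-26) - M(S(-21, -11)) = (73*74)*(-26) - (2 + 7*(-3/(6 - 11 - 1*(-21)))) = 5402*(-26) - (2 + 7*(-3/(6 - 11 + 21))) = -140452 - (2 + 7*(-3/16)) = -140452 - (2 - 21/16) = -140452 - 1*11/16 = -140452 - 11/16 = -2247243/16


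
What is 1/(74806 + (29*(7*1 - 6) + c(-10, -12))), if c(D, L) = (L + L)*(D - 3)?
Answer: 1/75147 ≈ 1.3307e-5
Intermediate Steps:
c(D, L) = 2*L*(-3 + D) (c(D, L) = (2*L)*(-3 + D) = 2*L*(-3 + D))
1/(74806 + (29*(7*1 - 6) + c(-10, -12))) = 1/(74806 + (29*(7*1 - 6) + 2*(-12)*(-3 - 10))) = 1/(74806 + (29*(7 - 6) + 2*(-12)*(-13))) = 1/(74806 + (29*1 + 312)) = 1/(74806 + (29 + 312)) = 1/(74806 + 341) = 1/75147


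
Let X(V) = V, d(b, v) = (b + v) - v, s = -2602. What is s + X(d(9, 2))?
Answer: -2593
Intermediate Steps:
d(b, v) = b
s + X(d(9, 2)) = -2602 + 9 = -2593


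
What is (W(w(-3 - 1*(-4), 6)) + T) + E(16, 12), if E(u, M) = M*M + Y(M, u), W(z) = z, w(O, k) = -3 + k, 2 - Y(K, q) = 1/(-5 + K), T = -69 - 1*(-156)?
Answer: 1651/7 ≈ 235.86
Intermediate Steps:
T = 87 (T = -69 + 156 = 87)
Y(K, q) = 2 - 1/(-5 + K)
E(u, M) = M² + (-11 + 2*M)/(-5 + M) (E(u, M) = M*M + (-11 + 2*M)/(-5 + M) = M² + (-11 + 2*M)/(-5 + M))
(W(w(-3 - 1*(-4), 6)) + T) + E(16, 12) = ((-3 + 6) + 87) + (-11 + 2*12 + 12²*(-5 + 12))/(-5 + 12) = (3 + 87) + (-11 + 24 + 144*7)/7 = 90 + (-11 + 24 + 1008)/7 = 90 + (⅐)*1021 = 90 + 1021/7 = 1651/7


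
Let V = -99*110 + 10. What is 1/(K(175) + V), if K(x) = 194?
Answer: -1/10686 ≈ -9.3580e-5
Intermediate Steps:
V = -10880 (V = -10890 + 10 = -10880)
1/(K(175) + V) = 1/(194 - 10880) = 1/(-10686) = -1/10686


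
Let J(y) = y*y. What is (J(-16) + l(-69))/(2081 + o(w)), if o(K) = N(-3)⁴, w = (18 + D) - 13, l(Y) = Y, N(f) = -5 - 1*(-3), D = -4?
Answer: 187/2097 ≈ 0.089175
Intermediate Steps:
N(f) = -2 (N(f) = -5 + 3 = -2)
J(y) = y²
w = 1 (w = (18 - 4) - 13 = 14 - 13 = 1)
o(K) = 16 (o(K) = (-2)⁴ = 16)
(J(-16) + l(-69))/(2081 + o(w)) = ((-16)² - 69)/(2081 + 16) = (256 - 69)/2097 = 187*(1/2097) = 187/2097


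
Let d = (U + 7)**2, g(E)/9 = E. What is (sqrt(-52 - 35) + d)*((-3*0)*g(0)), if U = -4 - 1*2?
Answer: 0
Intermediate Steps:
g(E) = 9*E
U = -6 (U = -4 - 2 = -6)
d = 1 (d = (-6 + 7)**2 = 1**2 = 1)
(sqrt(-52 - 35) + d)*((-3*0)*g(0)) = (sqrt(-52 - 35) + 1)*((-3*0)*(9*0)) = (sqrt(-87) + 1)*(0*0) = (I*sqrt(87) + 1)*0 = (1 + I*sqrt(87))*0 = 0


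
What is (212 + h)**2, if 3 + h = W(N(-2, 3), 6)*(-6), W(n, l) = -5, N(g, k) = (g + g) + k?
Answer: 57121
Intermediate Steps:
N(g, k) = k + 2*g (N(g, k) = 2*g + k = k + 2*g)
h = 27 (h = -3 - 5*(-6) = -3 + 30 = 27)
(212 + h)**2 = (212 + 27)**2 = 239**2 = 57121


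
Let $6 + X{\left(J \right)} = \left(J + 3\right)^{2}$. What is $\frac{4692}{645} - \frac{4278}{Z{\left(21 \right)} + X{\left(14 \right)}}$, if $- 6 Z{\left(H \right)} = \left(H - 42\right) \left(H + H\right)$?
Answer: $- \frac{115}{43} \approx -2.6744$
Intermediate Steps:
$Z{\left(H \right)} = - \frac{H \left(-42 + H\right)}{3}$ ($Z{\left(H \right)} = - \frac{\left(H - 42\right) \left(H + H\right)}{6} = - \frac{\left(-42 + H\right) 2 H}{6} = - \frac{2 H \left(-42 + H\right)}{6} = - \frac{H \left(-42 + H\right)}{3}$)
$X{\left(J \right)} = -6 + \left(3 + J\right)^{2}$ ($X{\left(J \right)} = -6 + \left(J + 3\right)^{2} = -6 + \left(3 + J\right)^{2}$)
$\frac{4692}{645} - \frac{4278}{Z{\left(21 \right)} + X{\left(14 \right)}} = \frac{4692}{645} - \frac{4278}{\frac{1}{3} \cdot 21 \left(42 - 21\right) - \left(6 - \left(3 + 14\right)^{2}\right)} = 4692 \cdot \frac{1}{645} - \frac{4278}{\frac{1}{3} \cdot 21 \left(42 - 21\right) - \left(6 - 17^{2}\right)} = \frac{1564}{215} - \frac{4278}{\frac{1}{3} \cdot 21 \cdot 21 + \left(-6 + 289\right)} = \frac{1564}{215} - \frac{4278}{147 + 283} = \frac{1564}{215} - \frac{4278}{430} = \frac{1564}{215} - \frac{2139}{215} = - \frac{115}{43}$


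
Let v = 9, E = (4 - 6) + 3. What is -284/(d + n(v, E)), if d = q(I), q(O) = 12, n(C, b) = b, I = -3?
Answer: -284/13 ≈ -21.846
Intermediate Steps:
E = 1 (E = -2 + 3 = 1)
d = 12
-284/(d + n(v, E)) = -284/(12 + 1) = -284/13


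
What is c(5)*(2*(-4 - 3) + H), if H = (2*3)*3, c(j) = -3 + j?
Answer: 8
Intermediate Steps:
H = 18 (H = 6*3 = 18)
c(5)*(2*(-4 - 3) + H) = (-3 + 5)*(2*(-4 - 3) + 18) = 2*(2*(-7) + 18) = 2*(-14 + 18) = 2*4 = 8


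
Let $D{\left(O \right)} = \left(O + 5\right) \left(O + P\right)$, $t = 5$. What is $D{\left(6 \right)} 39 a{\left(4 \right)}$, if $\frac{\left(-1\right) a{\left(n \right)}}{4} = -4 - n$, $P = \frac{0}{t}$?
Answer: $82368$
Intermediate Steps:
$P = 0$ ($P = \frac{0}{5} = 0 \cdot \frac{1}{5} = 0$)
$D{\left(O \right)} = O \left(5 + O\right)$ ($D{\left(O \right)} = \left(O + 5\right) \left(O + 0\right) = \left(5 + O\right) O = O \left(5 + O\right)$)
$a{\left(n \right)} = 16 + 4 n$ ($a{\left(n \right)} = - 4 \left(-4 - n\right) = 16 + 4 n$)
$D{\left(6 \right)} 39 a{\left(4 \right)} = 6 \left(5 + 6\right) 39 \left(16 + 4 \cdot 4\right) = 6 \cdot 11 \cdot 39 \left(16 + 16\right) = 66 \cdot 39 \cdot 32 = 2574 \cdot 32 = 82368$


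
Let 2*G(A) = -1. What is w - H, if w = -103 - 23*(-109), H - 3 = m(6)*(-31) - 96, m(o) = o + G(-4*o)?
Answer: 5335/2 ≈ 2667.5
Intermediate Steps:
G(A) = -1/2 (G(A) = (1/2)*(-1) = -1/2)
m(o) = -1/2 + o (m(o) = o - 1/2 = -1/2 + o)
H = -527/2 (H = 3 + ((-1/2 + 6)*(-31) - 96) = 3 + ((11/2)*(-31) - 96) = 3 + (-341/2 - 96) = 3 - 533/2 = -527/2 ≈ -263.50)
w = 2404 (w = -103 + 2507 = 2404)
w - H = 2404 - 1*(-527/2) = 2404 + 527/2 = 5335/2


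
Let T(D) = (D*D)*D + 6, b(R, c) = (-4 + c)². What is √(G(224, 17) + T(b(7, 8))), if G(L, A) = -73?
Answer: √4029 ≈ 63.474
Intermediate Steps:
T(D) = 6 + D³ (T(D) = D²*D + 6 = D³ + 6 = 6 + D³)
√(G(224, 17) + T(b(7, 8))) = √(-73 + (6 + ((-4 + 8)²)³)) = √(-73 + (6 + (4²)³)) = √(-73 + (6 + 16³)) = √(-73 + (6 + 4096)) = √(-73 + 4102) = √4029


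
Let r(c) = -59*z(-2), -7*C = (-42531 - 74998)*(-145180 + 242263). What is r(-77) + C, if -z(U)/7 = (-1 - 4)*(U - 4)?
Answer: 1630022091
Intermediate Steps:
z(U) = -140 + 35*U (z(U) = -7*(-1 - 4)*(U - 4) = -(-35)*(-4 + U) = -7*(20 - 5*U) = -140 + 35*U)
C = 1630009701 (C = -(-42531 - 74998)*(-145180 + 242263)/7 = -(-117529)*97083/7 = -1/7*(-11410067907) = 1630009701)
r(c) = 12390 (r(c) = -59*(-140 + 35*(-2)) = -59*(-140 - 70) = -59*(-210) = 12390)
r(-77) + C = 12390 + 1630009701 = 1630022091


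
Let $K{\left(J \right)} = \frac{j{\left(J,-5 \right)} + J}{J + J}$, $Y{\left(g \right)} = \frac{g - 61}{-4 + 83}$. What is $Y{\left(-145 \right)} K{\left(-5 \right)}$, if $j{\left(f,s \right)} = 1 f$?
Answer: $- \frac{206}{79} \approx -2.6076$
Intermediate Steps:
$Y{\left(g \right)} = - \frac{61}{79} + \frac{g}{79}$ ($Y{\left(g \right)} = \frac{-61 + g}{79} = \left(-61 + g\right) \frac{1}{79} = - \frac{61}{79} + \frac{g}{79}$)
$j{\left(f,s \right)} = f$
$K{\left(J \right)} = 1$ ($K{\left(J \right)} = \frac{J + J}{J + J} = \frac{2 J}{2 J} = 2 J \frac{1}{2 J} = 1$)
$Y{\left(-145 \right)} K{\left(-5 \right)} = \left(- \frac{61}{79} + \frac{1}{79} \left(-145\right)\right) 1 = \left(- \frac{61}{79} - \frac{145}{79}\right) 1 = \left(- \frac{206}{79}\right) 1 = - \frac{206}{79}$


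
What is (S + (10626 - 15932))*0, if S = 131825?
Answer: 0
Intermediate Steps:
(S + (10626 - 15932))*0 = (131825 + (10626 - 15932))*0 = (131825 - 5306)*0 = 126519*0 = 0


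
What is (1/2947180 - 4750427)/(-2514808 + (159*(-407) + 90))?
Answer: 14000363445859/7602047454580 ≈ 1.8417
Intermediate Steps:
(1/2947180 - 4750427)/(-2514808 + (159*(-407) + 90)) = (1/2947180 - 4750427)/(-2514808 + (-64713 + 90)) = -14000363445859/(2947180*(-2514808 - 64623)) = -14000363445859/2947180/(-2579431) = -14000363445859/2947180*(-1/2579431) = 14000363445859/7602047454580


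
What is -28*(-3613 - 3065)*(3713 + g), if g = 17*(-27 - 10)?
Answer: 576658656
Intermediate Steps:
g = -629 (g = 17*(-37) = -629)
-28*(-3613 - 3065)*(3713 + g) = -28*(-3613 - 3065)*(3713 - 629) = -(-186984)*3084 = -28*(-20594952) = 576658656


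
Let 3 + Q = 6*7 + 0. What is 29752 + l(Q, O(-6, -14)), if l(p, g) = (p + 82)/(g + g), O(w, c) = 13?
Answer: 773673/26 ≈ 29757.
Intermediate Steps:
Q = 39 (Q = -3 + (6*7 + 0) = -3 + (42 + 0) = -3 + 42 = 39)
l(p, g) = (82 + p)/(2*g) (l(p, g) = (82 + p)/((2*g)) = (82 + p)*(1/(2*g)) = (82 + p)/(2*g))
29752 + l(Q, O(-6, -14)) = 29752 + (½)*(82 + 39)/13 = 29752 + (½)*(1/13)*121 = 29752 + 121/26 = 773673/26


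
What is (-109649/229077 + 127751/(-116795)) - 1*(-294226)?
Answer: 7871988744835808/26755048215 ≈ 2.9422e+5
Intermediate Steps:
(-109649/229077 + 127751/(-116795)) - 1*(-294226) = (-109649*1/229077 + 127751*(-1/116795)) + 294226 = (-109649/229077 - 127751/116795) + 294226 = -42071270782/26755048215 + 294226 = 7871988744835808/26755048215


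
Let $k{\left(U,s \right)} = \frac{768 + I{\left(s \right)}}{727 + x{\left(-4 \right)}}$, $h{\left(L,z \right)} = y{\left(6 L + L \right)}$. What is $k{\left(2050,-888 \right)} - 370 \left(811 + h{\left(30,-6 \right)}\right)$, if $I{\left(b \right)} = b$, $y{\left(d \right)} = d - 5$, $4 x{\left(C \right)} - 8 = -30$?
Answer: $- \frac{180817600}{481} \approx -3.7592 \cdot 10^{5}$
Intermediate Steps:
$x{\left(C \right)} = - \frac{11}{2}$ ($x{\left(C \right)} = 2 + \frac{1}{4} \left(-30\right) = 2 - \frac{15}{2} = - \frac{11}{2}$)
$y{\left(d \right)} = -5 + d$
$h{\left(L,z \right)} = -5 + 7 L$ ($h{\left(L,z \right)} = -5 + \left(6 L + L\right) = -5 + 7 L$)
$k{\left(U,s \right)} = \frac{512}{481} + \frac{2 s}{1443}$ ($k{\left(U,s \right)} = \frac{768 + s}{727 - \frac{11}{2}} = \frac{768 + s}{\frac{1443}{2}} = \left(768 + s\right) \frac{2}{1443} = \frac{512}{481} + \frac{2 s}{1443}$)
$k{\left(2050,-888 \right)} - 370 \left(811 + h{\left(30,-6 \right)}\right) = \left(\frac{512}{481} + \frac{2}{1443} \left(-888\right)\right) - 370 \left(811 + \left(-5 + 7 \cdot 30\right)\right) = \left(\frac{512}{481} - \frac{16}{13}\right) - 370 \left(811 + \left(-5 + 210\right)\right) = - \frac{80}{481} - 370 \left(811 + 205\right) = - \frac{80}{481} - 370 \cdot 1016 = - \frac{80}{481} - 375920 = - \frac{180817600}{481}$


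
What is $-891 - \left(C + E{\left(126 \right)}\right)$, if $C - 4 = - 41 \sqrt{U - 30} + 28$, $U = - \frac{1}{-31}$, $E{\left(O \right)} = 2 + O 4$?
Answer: $-1429 + \frac{41 i \sqrt{28799}}{31} \approx -1429.0 + 224.45 i$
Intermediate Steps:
$E{\left(O \right)} = 2 + 4 O$
$U = \frac{1}{31}$ ($U = \left(-1\right) \left(- \frac{1}{31}\right) = \frac{1}{31} \approx 0.032258$)
$C = 32 - \frac{41 i \sqrt{28799}}{31}$ ($C = 4 + \left(- 41 \sqrt{\frac{1}{31} - 30} + 28\right) = 4 + \left(- 41 \sqrt{- \frac{929}{31}} + 28\right) = 4 + \left(- 41 \frac{i \sqrt{28799}}{31} + 28\right) = 4 + \left(- \frac{41 i \sqrt{28799}}{31} + 28\right) = 4 + \left(28 - \frac{41 i \sqrt{28799}}{31}\right) = 32 - \frac{41 i \sqrt{28799}}{31} \approx 32.0 - 224.45 i$)
$-891 - \left(C + E{\left(126 \right)}\right) = -891 - \left(\left(32 - \frac{41 i \sqrt{28799}}{31}\right) + \left(2 + 4 \cdot 126\right)\right) = -891 - \left(\left(32 - \frac{41 i \sqrt{28799}}{31}\right) + \left(2 + 504\right)\right) = -891 - \left(\left(32 - \frac{41 i \sqrt{28799}}{31}\right) + 506\right) = -891 - \left(538 - \frac{41 i \sqrt{28799}}{31}\right) = -1429 + \frac{41 i \sqrt{28799}}{31}$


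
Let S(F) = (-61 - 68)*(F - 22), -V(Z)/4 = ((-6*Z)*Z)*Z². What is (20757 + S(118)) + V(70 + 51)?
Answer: 5144621517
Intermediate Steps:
V(Z) = 24*Z⁴ (V(Z) = -4*(-6*Z)*Z*Z² = -4*(-6*Z²)*Z² = -(-24)*Z⁴ = 24*Z⁴)
S(F) = 2838 - 129*F (S(F) = -129*(-22 + F) = 2838 - 129*F)
(20757 + S(118)) + V(70 + 51) = (20757 + (2838 - 129*118)) + 24*(70 + 51)⁴ = (20757 + (2838 - 15222)) + 24*121⁴ = (20757 - 12384) + 24*214358881 = 8373 + 5144613144 = 5144621517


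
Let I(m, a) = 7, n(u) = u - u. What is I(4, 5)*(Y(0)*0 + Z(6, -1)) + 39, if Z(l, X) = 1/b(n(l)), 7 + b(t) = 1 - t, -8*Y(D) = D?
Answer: 227/6 ≈ 37.833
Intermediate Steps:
n(u) = 0
Y(D) = -D/8
b(t) = -6 - t (b(t) = -7 + (1 - t) = -6 - t)
Z(l, X) = -⅙ (Z(l, X) = 1/(-6 - 1*0) = 1/(-6 + 0) = 1/(-6) = -⅙)
I(4, 5)*(Y(0)*0 + Z(6, -1)) + 39 = 7*(-⅛*0*0 - ⅙) + 39 = 7*(0*0 - ⅙) + 39 = 7*(0 - ⅙) + 39 = 7*(-⅙) + 39 = -7/6 + 39 = 227/6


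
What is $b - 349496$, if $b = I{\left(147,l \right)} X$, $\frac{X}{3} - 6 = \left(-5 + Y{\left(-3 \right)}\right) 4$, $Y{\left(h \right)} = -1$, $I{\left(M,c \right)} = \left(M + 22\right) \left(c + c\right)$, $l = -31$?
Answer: $216316$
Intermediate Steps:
$I{\left(M,c \right)} = 2 c \left(22 + M\right)$ ($I{\left(M,c \right)} = \left(22 + M\right) 2 c = 2 c \left(22 + M\right)$)
$X = -54$ ($X = 18 + 3 \left(-5 - 1\right) 4 = 18 + 3 \left(\left(-6\right) 4\right) = 18 + 3 \left(-24\right) = 18 - 72 = -54$)
$b = 565812$ ($b = 2 \left(-31\right) \left(22 + 147\right) \left(-54\right) = 2 \left(-31\right) 169 \left(-54\right) = \left(-10478\right) \left(-54\right) = 565812$)
$b - 349496 = 565812 - 349496 = 216316$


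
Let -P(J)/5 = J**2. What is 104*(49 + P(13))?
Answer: -82784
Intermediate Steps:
P(J) = -5*J**2
104*(49 + P(13)) = 104*(49 - 5*13**2) = 104*(49 - 5*169) = 104*(49 - 845) = 104*(-796) = -82784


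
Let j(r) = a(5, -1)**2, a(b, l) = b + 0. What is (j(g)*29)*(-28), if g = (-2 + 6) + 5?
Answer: -20300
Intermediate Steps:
a(b, l) = b
g = 9 (g = 4 + 5 = 9)
j(r) = 25 (j(r) = 5**2 = 25)
(j(g)*29)*(-28) = (25*29)*(-28) = 725*(-28) = -20300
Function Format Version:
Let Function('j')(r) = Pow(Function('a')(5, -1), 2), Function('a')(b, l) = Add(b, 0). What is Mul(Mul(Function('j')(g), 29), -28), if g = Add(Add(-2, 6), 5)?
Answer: -20300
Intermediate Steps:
Function('a')(b, l) = b
g = 9 (g = Add(4, 5) = 9)
Function('j')(r) = 25 (Function('j')(r) = Pow(5, 2) = 25)
Mul(Mul(Function('j')(g), 29), -28) = Mul(Mul(25, 29), -28) = Mul(725, -28) = -20300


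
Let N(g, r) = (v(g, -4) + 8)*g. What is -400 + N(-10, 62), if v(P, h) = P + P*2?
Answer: -180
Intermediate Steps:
v(P, h) = 3*P (v(P, h) = P + 2*P = 3*P)
N(g, r) = g*(8 + 3*g) (N(g, r) = (3*g + 8)*g = (8 + 3*g)*g = g*(8 + 3*g))
-400 + N(-10, 62) = -400 - 10*(8 + 3*(-10)) = -400 - 10*(8 - 30) = -400 - 10*(-22) = -400 + 220 = -180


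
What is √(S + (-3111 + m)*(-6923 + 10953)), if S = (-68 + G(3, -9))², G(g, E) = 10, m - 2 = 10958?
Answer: √31634834 ≈ 5624.5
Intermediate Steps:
m = 10960 (m = 2 + 10958 = 10960)
S = 3364 (S = (-68 + 10)² = (-58)² = 3364)
√(S + (-3111 + m)*(-6923 + 10953)) = √(3364 + (-3111 + 10960)*(-6923 + 10953)) = √(3364 + 7849*4030) = √(3364 + 31631470) = √31634834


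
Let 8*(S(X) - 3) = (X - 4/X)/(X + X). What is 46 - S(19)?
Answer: 248011/5776 ≈ 42.938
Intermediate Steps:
S(X) = 3 + (X - 4/X)/(16*X) (S(X) = 3 + ((X - 4/X)/(X + X))/8 = 3 + ((X - 4/X)/((2*X)))/8 = 3 + ((X - 4/X)*(1/(2*X)))/8 = 3 + ((X - 4/X)/(2*X))/8 = 3 + (X - 4/X)/(16*X))
46 - S(19) = 46 - (49/16 - ¼/19²) = 46 - (49/16 - ¼*1/361) = 46 - (49/16 - 1/1444) = 46 - 1*17685/5776 = 46 - 17685/5776 = 248011/5776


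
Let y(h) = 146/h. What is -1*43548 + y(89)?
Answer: -3875626/89 ≈ -43546.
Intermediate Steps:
-1*43548 + y(89) = -1*43548 + 146/89 = -43548 + 146*(1/89) = -43548 + 146/89 = -3875626/89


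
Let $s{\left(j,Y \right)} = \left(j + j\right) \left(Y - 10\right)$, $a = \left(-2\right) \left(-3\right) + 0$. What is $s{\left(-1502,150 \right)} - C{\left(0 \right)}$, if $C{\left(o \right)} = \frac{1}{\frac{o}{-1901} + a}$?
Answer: $- \frac{2523361}{6} \approx -4.2056 \cdot 10^{5}$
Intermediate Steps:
$a = 6$ ($a = 6 + 0 = 6$)
$s{\left(j,Y \right)} = 2 j \left(-10 + Y\right)$
$C{\left(o \right)} = \frac{1}{6 - \frac{o}{1901}}$ ($C{\left(o \right)} = \frac{1}{\frac{o}{-1901} + 6} = \frac{1}{o \left(- \frac{1}{1901}\right) + 6} = \frac{1}{- \frac{o}{1901} + 6} = \frac{1}{6 - \frac{o}{1901}}$)
$s{\left(-1502,150 \right)} - C{\left(0 \right)} = 2 \left(-1502\right) \left(-10 + 150\right) - - \frac{1901}{-11406 + 0} = 2 \left(-1502\right) 140 - - \frac{1901}{-11406} = -420560 - \left(-1901\right) \left(- \frac{1}{11406}\right) = -420560 - \frac{1}{6} = - \frac{2523361}{6}$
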